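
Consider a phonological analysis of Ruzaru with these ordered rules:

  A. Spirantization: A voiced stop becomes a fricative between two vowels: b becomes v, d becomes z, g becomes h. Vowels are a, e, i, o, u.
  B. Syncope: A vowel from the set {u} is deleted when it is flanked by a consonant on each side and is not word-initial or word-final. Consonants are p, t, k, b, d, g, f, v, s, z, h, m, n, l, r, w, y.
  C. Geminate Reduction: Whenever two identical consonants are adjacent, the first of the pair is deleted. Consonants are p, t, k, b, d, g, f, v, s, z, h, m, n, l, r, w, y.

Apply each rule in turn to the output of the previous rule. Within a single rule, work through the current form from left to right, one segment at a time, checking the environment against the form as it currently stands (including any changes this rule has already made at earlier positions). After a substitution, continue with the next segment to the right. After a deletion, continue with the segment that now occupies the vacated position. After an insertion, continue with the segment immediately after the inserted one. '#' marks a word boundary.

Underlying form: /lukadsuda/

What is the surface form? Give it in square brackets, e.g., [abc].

A Spirantization: [lukadsuda] → [lukadsuza]
B Syncope: [lukadsuza] → [lkadsza]
C Geminate Reduction: no change — [lkadsza]

[lkadsza]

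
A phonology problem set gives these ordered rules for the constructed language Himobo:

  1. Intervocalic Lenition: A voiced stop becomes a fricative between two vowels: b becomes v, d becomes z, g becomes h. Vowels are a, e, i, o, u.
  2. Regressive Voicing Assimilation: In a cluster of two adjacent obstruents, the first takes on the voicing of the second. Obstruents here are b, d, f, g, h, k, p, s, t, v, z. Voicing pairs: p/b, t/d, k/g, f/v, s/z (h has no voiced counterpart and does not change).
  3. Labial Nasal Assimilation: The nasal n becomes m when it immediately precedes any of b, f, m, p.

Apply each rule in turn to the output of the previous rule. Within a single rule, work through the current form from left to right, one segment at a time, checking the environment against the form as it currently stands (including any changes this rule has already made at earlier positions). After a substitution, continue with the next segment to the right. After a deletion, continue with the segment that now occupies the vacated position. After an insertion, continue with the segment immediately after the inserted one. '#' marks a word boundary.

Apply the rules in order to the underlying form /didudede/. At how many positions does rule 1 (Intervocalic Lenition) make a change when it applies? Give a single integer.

1 Intervocalic Lenition: [didudede] → [dizuzeze]
2 Regressive Voicing Assimilation: no change — [dizuzeze]
3 Labial Nasal Assimilation: no change — [dizuzeze]
Rule 1 changed 3 position(s).

3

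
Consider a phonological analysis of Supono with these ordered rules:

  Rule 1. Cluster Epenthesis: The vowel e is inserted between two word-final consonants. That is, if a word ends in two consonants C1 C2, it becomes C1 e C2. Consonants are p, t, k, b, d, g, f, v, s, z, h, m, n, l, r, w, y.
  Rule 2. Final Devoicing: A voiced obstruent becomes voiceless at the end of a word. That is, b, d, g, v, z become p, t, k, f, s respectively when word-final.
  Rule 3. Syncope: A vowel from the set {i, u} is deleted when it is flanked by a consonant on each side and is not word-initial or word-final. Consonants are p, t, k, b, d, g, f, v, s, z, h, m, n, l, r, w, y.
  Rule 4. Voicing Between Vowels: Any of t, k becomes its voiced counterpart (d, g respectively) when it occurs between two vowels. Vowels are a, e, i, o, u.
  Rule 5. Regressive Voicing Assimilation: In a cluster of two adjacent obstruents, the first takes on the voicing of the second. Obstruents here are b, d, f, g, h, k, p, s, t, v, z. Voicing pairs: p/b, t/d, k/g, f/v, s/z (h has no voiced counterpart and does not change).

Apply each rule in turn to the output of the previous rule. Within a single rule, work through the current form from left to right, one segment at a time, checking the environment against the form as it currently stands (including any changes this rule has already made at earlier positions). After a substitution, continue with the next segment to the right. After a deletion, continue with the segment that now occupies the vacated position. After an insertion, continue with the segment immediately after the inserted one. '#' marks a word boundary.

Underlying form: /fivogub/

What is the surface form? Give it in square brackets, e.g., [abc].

[vvokp]

Rule 1 Cluster Epenthesis: no change — [fivogub]
Rule 2 Final Devoicing: [fivogub] → [fivogup]
Rule 3 Syncope: [fivogup] → [fvogp]
Rule 4 Voicing Between Vowels: no change — [fvogp]
Rule 5 Regressive Voicing Assimilation: [fvogp] → [vvokp]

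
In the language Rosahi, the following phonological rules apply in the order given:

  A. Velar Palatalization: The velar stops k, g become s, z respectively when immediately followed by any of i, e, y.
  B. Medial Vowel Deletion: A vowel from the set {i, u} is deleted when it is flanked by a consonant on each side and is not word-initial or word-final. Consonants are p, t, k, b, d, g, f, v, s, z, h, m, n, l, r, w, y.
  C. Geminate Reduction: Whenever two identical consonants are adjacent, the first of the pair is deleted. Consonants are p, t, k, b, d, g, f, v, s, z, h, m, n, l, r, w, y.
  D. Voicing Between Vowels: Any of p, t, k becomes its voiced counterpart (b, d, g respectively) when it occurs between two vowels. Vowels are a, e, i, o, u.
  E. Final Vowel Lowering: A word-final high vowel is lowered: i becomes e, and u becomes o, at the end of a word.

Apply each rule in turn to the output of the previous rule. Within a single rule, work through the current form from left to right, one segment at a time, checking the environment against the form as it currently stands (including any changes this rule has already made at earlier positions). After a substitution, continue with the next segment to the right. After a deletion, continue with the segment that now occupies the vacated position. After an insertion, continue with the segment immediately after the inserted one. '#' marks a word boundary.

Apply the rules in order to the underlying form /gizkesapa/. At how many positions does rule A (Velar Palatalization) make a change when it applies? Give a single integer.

2

A Velar Palatalization: [gizkesapa] → [zizsesapa]
B Medial Vowel Deletion: [zizsesapa] → [zzsesapa]
C Geminate Reduction: [zzsesapa] → [zsesapa]
D Voicing Between Vowels: [zsesapa] → [zsesaba]
E Final Vowel Lowering: no change — [zsesaba]
Rule A changed 2 position(s).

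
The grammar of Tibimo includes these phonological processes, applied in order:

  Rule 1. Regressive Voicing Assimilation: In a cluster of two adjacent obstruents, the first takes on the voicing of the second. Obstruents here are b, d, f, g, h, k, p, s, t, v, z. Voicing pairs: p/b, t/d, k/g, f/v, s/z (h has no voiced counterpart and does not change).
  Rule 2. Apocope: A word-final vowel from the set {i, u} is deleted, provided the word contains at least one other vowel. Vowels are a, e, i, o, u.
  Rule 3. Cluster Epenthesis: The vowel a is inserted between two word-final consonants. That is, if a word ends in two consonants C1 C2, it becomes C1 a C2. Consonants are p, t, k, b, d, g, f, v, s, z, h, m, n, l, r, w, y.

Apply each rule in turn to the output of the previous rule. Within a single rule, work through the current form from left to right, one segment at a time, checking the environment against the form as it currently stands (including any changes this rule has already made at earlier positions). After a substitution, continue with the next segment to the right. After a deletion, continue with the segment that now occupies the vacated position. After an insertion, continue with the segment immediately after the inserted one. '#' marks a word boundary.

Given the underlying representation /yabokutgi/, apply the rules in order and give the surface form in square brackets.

[yabokudag]

Rule 1 Regressive Voicing Assimilation: [yabokutgi] → [yabokudgi]
Rule 2 Apocope: [yabokudgi] → [yabokudg]
Rule 3 Cluster Epenthesis: [yabokudg] → [yabokudag]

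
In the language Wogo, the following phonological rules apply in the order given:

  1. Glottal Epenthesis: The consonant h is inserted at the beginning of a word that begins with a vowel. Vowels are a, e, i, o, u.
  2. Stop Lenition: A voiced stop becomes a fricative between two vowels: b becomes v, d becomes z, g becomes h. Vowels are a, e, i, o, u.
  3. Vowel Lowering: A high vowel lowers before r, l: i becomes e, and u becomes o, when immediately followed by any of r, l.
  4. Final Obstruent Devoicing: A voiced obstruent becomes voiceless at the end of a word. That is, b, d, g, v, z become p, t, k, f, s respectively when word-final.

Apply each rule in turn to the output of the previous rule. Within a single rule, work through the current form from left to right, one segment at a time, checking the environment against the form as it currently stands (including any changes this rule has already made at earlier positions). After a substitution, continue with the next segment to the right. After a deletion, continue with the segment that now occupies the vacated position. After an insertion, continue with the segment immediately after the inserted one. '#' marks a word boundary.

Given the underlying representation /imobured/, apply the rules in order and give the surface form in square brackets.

1 Glottal Epenthesis: [imobured] → [himobured]
2 Stop Lenition: [himobured] → [himovured]
3 Vowel Lowering: [himovured] → [himovored]
4 Final Obstruent Devoicing: [himovored] → [himovoret]

[himovoret]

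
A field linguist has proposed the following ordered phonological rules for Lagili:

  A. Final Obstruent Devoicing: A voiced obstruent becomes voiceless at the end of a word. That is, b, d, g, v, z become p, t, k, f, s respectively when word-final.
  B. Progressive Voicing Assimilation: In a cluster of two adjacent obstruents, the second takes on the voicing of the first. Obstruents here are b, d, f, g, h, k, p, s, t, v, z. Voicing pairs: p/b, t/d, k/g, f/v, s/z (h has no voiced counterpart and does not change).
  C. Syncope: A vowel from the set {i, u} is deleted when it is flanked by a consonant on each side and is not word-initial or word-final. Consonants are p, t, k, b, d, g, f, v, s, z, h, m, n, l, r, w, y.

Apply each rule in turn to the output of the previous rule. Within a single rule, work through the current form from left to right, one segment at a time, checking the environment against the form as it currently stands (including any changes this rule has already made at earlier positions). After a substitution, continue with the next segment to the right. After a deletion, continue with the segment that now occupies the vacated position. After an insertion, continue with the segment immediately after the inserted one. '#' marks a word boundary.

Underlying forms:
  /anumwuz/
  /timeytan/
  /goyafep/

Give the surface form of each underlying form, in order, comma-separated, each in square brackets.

/anumwuz/:
  A Final Obstruent Devoicing: [anumwuz] → [anumwus]
  B Progressive Voicing Assimilation: no change — [anumwus]
  C Syncope: [anumwus] → [anmws]
/timeytan/:
  A Final Obstruent Devoicing: no change — [timeytan]
  B Progressive Voicing Assimilation: no change — [timeytan]
  C Syncope: [timeytan] → [tmeytan]
/goyafep/:
  A Final Obstruent Devoicing: no change — [goyafep]
  B Progressive Voicing Assimilation: no change — [goyafep]
  C Syncope: no change — [goyafep]

[anmws], [tmeytan], [goyafep]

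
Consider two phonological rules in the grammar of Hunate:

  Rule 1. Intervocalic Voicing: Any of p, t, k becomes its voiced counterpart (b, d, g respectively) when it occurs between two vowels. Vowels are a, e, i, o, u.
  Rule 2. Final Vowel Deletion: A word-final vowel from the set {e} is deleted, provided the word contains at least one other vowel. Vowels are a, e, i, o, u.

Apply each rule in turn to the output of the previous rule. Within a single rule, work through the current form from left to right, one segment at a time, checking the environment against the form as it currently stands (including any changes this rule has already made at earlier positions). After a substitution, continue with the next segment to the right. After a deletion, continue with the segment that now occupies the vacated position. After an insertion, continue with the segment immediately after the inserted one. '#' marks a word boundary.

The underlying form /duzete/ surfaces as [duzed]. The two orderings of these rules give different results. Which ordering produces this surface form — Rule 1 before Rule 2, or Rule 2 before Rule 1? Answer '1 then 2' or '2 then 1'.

Order 1 then 2:
  1 Intervocalic Voicing: [duzete] → [duzede]
  2 Final Vowel Deletion: [duzede] → [duzed]
  result: [duzed]
Order 2 then 1:
  2 Final Vowel Deletion: [duzete] → [duzet]
  1 Intervocalic Voicing: no change — [duzet]
  result: [duzet]

1 then 2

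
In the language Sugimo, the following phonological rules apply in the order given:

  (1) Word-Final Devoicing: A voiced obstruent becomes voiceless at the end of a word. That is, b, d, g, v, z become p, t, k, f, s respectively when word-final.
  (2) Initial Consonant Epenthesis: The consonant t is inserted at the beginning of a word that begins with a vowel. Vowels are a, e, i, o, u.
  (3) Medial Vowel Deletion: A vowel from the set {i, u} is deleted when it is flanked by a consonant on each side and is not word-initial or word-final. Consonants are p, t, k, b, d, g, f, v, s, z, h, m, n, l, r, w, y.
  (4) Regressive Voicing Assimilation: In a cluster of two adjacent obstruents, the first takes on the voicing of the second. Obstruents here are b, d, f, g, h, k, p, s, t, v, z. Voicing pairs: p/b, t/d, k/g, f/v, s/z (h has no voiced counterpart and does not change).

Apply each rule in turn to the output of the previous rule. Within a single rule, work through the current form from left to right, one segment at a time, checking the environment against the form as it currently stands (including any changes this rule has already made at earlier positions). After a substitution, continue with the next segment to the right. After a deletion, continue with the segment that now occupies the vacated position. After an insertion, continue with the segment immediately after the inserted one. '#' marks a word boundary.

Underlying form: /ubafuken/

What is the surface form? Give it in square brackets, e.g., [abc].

(1) Word-Final Devoicing: no change — [ubafuken]
(2) Initial Consonant Epenthesis: [ubafuken] → [tubafuken]
(3) Medial Vowel Deletion: [tubafuken] → [tbafken]
(4) Regressive Voicing Assimilation: [tbafken] → [dbafken]

[dbafken]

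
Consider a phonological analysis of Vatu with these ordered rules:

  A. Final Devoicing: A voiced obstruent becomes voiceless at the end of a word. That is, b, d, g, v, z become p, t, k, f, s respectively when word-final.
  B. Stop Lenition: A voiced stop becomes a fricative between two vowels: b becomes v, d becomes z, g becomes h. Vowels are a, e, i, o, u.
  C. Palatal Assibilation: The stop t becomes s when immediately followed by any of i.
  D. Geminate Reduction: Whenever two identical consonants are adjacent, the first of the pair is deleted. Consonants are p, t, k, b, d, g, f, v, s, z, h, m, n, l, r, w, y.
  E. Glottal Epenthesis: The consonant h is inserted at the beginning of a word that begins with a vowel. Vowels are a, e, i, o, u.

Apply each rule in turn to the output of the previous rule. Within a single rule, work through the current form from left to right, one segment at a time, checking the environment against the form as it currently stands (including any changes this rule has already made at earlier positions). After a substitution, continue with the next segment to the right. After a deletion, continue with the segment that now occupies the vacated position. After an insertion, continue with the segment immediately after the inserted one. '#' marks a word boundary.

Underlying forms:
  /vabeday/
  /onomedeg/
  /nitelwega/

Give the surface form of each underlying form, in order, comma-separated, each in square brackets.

/vabeday/:
  A Final Devoicing: no change — [vabeday]
  B Stop Lenition: [vabeday] → [vavezay]
  C Palatal Assibilation: no change — [vavezay]
  D Geminate Reduction: no change — [vavezay]
  E Glottal Epenthesis: no change — [vavezay]
/onomedeg/:
  A Final Devoicing: [onomedeg] → [onomedek]
  B Stop Lenition: [onomedek] → [onomezek]
  C Palatal Assibilation: no change — [onomezek]
  D Geminate Reduction: no change — [onomezek]
  E Glottal Epenthesis: [onomezek] → [honomezek]
/nitelwega/:
  A Final Devoicing: no change — [nitelwega]
  B Stop Lenition: [nitelwega] → [nitelweha]
  C Palatal Assibilation: no change — [nitelweha]
  D Geminate Reduction: no change — [nitelweha]
  E Glottal Epenthesis: no change — [nitelweha]

[vavezay], [honomezek], [nitelweha]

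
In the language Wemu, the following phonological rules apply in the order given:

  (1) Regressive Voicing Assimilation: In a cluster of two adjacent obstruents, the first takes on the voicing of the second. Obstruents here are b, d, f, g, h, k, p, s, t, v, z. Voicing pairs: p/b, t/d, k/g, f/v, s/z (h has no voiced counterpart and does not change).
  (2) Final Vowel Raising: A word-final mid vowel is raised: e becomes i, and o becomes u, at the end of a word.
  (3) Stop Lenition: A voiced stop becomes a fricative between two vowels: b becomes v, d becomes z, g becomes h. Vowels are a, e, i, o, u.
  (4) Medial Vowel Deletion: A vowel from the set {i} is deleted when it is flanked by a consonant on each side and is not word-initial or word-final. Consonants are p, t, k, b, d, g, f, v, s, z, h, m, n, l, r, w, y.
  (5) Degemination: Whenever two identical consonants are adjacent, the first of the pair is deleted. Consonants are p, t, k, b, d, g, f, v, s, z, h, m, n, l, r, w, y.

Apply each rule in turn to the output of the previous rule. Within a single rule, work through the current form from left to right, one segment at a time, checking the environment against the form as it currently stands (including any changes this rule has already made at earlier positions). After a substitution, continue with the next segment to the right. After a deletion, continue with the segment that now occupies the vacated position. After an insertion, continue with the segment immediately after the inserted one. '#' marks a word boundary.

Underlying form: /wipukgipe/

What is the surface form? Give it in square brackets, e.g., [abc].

[wpugpi]

(1) Regressive Voicing Assimilation: [wipukgipe] → [wipuggipe]
(2) Final Vowel Raising: [wipuggipe] → [wipuggipi]
(3) Stop Lenition: no change — [wipuggipi]
(4) Medial Vowel Deletion: [wipuggipi] → [wpuggpi]
(5) Degemination: [wpuggpi] → [wpugpi]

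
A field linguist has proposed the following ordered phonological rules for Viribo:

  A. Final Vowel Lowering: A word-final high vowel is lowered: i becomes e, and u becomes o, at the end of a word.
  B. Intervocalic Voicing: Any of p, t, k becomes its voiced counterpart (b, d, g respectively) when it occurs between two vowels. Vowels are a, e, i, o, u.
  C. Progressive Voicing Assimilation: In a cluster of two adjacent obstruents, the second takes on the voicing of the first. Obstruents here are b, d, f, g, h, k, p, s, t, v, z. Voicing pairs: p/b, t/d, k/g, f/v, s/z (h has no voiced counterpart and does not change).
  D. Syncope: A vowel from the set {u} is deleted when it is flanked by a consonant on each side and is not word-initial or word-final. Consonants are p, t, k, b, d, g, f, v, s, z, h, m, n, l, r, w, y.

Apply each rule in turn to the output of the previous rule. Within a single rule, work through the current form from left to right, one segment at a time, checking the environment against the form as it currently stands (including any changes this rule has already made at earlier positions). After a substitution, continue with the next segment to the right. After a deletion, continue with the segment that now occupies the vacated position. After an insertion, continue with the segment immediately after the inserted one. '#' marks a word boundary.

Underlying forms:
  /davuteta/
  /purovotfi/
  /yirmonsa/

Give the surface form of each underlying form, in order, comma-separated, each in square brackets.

/davuteta/:
  A Final Vowel Lowering: no change — [davuteta]
  B Intervocalic Voicing: [davuteta] → [davudeda]
  C Progressive Voicing Assimilation: no change — [davudeda]
  D Syncope: [davudeda] → [davdeda]
/purovotfi/:
  A Final Vowel Lowering: [purovotfi] → [purovotfe]
  B Intervocalic Voicing: no change — [purovotfe]
  C Progressive Voicing Assimilation: no change — [purovotfe]
  D Syncope: [purovotfe] → [provotfe]
/yirmonsa/:
  A Final Vowel Lowering: no change — [yirmonsa]
  B Intervocalic Voicing: no change — [yirmonsa]
  C Progressive Voicing Assimilation: no change — [yirmonsa]
  D Syncope: no change — [yirmonsa]

[davdeda], [provotfe], [yirmonsa]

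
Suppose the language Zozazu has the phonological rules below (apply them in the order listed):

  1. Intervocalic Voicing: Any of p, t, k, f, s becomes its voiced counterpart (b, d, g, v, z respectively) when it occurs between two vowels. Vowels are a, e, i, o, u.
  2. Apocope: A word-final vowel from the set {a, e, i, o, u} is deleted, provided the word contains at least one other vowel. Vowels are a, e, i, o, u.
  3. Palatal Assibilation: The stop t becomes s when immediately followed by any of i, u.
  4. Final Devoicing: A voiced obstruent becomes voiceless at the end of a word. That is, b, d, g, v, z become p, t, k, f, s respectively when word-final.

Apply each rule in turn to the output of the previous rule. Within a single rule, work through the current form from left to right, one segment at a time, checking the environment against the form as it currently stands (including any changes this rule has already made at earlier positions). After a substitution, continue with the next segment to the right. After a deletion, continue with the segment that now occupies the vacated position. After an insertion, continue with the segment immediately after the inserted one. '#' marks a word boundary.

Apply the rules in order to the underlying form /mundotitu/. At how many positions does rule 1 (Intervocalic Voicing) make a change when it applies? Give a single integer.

1 Intervocalic Voicing: [mundotitu] → [mundodidu]
2 Apocope: [mundodidu] → [mundodid]
3 Palatal Assibilation: no change — [mundodid]
4 Final Devoicing: [mundodid] → [mundodit]
Rule 1 changed 2 position(s).

2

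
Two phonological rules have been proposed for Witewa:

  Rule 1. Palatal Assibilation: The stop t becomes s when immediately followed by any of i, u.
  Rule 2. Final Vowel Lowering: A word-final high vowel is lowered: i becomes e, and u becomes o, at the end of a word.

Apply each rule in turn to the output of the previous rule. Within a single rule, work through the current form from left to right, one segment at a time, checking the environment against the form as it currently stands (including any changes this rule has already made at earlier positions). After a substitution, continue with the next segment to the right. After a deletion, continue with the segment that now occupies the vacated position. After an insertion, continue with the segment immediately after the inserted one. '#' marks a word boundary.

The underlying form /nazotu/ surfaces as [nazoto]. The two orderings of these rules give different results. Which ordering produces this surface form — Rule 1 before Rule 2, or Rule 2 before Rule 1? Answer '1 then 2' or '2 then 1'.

2 then 1

Order 1 then 2:
  1 Palatal Assibilation: [nazotu] → [nazosu]
  2 Final Vowel Lowering: [nazosu] → [nazoso]
  result: [nazoso]
Order 2 then 1:
  2 Final Vowel Lowering: [nazotu] → [nazoto]
  1 Palatal Assibilation: no change — [nazoto]
  result: [nazoto]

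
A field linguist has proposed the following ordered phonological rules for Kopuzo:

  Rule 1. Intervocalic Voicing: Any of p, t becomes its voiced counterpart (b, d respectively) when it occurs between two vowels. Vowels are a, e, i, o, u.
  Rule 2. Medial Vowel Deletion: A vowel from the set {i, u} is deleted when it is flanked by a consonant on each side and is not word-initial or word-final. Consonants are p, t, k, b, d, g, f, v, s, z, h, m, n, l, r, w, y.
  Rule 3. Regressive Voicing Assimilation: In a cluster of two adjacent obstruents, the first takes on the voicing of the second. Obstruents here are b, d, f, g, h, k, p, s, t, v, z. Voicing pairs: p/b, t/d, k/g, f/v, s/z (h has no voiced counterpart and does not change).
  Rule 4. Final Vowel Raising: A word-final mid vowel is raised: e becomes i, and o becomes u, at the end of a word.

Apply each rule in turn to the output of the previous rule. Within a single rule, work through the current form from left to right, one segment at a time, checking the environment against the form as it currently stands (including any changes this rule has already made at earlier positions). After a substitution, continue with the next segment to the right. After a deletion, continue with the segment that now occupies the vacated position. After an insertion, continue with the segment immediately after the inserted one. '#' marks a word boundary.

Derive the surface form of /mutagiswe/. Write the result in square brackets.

[mdakswi]

Rule 1 Intervocalic Voicing: [mutagiswe] → [mudagiswe]
Rule 2 Medial Vowel Deletion: [mudagiswe] → [mdagswe]
Rule 3 Regressive Voicing Assimilation: [mdagswe] → [mdakswe]
Rule 4 Final Vowel Raising: [mdakswe] → [mdakswi]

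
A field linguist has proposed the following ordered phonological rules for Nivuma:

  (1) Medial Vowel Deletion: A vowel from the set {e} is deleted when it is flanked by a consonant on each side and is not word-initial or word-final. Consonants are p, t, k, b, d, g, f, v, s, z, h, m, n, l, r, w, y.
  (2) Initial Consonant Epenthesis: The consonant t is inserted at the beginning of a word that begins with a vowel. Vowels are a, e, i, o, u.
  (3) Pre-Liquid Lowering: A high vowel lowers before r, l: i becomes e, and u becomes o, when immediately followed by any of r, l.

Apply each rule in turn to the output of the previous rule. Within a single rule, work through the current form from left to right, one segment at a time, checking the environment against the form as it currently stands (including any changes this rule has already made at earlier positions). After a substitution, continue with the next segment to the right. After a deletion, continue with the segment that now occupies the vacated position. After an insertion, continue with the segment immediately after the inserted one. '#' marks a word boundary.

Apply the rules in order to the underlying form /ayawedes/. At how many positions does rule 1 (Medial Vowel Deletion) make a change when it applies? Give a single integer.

(1) Medial Vowel Deletion: [ayawedes] → [ayawds]
(2) Initial Consonant Epenthesis: [ayawds] → [tayawds]
(3) Pre-Liquid Lowering: no change — [tayawds]
Rule 1 changed 2 position(s).

2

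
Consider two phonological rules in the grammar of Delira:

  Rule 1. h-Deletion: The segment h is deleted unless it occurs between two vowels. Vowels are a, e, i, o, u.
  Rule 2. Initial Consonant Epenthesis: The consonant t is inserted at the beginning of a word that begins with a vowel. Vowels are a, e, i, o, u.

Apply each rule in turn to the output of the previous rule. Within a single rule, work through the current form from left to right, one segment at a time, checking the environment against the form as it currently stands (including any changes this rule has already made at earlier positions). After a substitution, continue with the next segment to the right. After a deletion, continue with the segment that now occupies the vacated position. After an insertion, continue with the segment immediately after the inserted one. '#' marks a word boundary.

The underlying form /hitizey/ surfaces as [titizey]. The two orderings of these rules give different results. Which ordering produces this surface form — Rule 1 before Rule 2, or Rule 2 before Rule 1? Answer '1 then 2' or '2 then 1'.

1 then 2

Order 1 then 2:
  1 h-Deletion: [hitizey] → [itizey]
  2 Initial Consonant Epenthesis: [itizey] → [titizey]
  result: [titizey]
Order 2 then 1:
  2 Initial Consonant Epenthesis: no change — [hitizey]
  1 h-Deletion: [hitizey] → [itizey]
  result: [itizey]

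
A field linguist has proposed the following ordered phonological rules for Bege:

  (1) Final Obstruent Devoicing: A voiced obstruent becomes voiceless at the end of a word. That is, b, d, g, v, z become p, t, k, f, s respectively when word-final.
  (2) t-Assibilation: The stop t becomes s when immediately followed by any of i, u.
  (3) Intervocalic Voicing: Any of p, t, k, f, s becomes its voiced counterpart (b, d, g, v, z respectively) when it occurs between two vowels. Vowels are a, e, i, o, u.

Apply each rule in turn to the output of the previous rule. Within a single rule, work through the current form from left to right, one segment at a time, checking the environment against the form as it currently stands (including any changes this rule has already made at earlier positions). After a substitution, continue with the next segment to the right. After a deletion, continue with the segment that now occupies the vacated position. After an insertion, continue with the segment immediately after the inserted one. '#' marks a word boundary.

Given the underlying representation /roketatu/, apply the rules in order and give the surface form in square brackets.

(1) Final Obstruent Devoicing: no change — [roketatu]
(2) t-Assibilation: [roketatu] → [roketasu]
(3) Intervocalic Voicing: [roketasu] → [rogedazu]

[rogedazu]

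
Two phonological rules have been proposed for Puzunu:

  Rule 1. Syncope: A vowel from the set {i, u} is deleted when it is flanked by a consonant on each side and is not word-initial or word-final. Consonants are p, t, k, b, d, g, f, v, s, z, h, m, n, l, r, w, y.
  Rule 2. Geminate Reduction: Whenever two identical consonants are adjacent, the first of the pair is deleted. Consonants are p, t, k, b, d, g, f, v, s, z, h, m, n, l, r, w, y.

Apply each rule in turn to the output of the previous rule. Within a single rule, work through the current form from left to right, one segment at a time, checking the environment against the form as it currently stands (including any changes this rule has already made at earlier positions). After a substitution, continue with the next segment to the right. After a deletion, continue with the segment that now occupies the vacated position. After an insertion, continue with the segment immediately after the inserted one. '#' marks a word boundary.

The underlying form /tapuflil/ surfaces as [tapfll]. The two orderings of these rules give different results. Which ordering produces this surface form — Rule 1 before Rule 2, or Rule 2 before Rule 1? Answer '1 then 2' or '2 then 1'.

2 then 1

Order 1 then 2:
  1 Syncope: [tapuflil] → [tapfll]
  2 Geminate Reduction: [tapfll] → [tapfl]
  result: [tapfl]
Order 2 then 1:
  2 Geminate Reduction: no change — [tapuflil]
  1 Syncope: [tapuflil] → [tapfll]
  result: [tapfll]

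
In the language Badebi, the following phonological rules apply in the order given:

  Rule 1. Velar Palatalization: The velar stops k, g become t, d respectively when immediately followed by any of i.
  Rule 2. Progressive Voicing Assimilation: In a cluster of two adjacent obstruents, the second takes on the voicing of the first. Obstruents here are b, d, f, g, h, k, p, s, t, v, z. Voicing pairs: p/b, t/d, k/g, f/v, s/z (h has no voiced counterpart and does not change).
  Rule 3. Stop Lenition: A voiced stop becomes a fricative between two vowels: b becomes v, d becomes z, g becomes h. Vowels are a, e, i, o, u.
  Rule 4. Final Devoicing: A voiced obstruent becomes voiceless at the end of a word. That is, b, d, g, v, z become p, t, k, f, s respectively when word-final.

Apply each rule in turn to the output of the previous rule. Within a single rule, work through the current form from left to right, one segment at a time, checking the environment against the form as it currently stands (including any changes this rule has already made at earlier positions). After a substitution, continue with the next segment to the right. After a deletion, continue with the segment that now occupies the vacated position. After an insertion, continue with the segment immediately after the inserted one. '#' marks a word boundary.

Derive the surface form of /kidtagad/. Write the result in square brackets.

[tiddahat]

Rule 1 Velar Palatalization: [kidtagad] → [tidtagad]
Rule 2 Progressive Voicing Assimilation: [tidtagad] → [tiddagad]
Rule 3 Stop Lenition: [tiddagad] → [tiddahad]
Rule 4 Final Devoicing: [tiddahad] → [tiddahat]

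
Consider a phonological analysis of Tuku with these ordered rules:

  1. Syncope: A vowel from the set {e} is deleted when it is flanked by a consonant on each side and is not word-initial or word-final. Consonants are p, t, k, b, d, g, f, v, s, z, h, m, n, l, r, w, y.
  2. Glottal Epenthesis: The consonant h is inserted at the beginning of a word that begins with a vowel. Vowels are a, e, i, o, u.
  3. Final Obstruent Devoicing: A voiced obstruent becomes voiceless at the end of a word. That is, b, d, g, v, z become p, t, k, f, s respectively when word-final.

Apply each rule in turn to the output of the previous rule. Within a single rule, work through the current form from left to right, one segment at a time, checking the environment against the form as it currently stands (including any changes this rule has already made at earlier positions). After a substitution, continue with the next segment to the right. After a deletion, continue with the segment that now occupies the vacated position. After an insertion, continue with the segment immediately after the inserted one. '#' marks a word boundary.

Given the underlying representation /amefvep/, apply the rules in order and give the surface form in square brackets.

1 Syncope: [amefvep] → [amfvp]
2 Glottal Epenthesis: [amfvp] → [hamfvp]
3 Final Obstruent Devoicing: no change — [hamfvp]

[hamfvp]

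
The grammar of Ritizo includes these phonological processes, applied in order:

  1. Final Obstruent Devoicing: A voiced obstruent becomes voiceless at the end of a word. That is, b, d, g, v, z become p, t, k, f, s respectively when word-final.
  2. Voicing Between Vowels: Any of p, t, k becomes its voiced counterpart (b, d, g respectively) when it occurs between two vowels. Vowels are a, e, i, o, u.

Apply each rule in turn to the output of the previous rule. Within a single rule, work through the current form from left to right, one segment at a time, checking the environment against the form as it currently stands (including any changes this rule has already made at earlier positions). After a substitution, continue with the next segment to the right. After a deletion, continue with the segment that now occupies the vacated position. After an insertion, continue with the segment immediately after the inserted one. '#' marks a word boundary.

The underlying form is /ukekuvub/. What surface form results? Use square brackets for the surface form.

1 Final Obstruent Devoicing: [ukekuvub] → [ukekuvup]
2 Voicing Between Vowels: [ukekuvup] → [ugeguvup]

[ugeguvup]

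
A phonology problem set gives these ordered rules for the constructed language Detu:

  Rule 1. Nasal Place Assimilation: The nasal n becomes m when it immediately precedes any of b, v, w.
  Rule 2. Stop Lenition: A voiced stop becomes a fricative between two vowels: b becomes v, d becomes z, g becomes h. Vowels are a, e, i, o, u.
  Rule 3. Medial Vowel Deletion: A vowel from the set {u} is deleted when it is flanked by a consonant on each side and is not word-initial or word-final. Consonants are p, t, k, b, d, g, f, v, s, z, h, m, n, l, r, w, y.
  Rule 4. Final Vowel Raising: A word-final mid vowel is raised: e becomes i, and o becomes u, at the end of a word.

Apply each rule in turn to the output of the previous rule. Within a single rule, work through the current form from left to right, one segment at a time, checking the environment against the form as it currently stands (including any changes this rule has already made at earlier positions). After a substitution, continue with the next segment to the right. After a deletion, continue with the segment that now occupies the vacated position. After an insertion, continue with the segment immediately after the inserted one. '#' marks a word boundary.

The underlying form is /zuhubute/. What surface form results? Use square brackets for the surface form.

Rule 1 Nasal Place Assimilation: no change — [zuhubute]
Rule 2 Stop Lenition: [zuhubute] → [zuhuvute]
Rule 3 Medial Vowel Deletion: [zuhuvute] → [zhvte]
Rule 4 Final Vowel Raising: [zhvte] → [zhvti]

[zhvti]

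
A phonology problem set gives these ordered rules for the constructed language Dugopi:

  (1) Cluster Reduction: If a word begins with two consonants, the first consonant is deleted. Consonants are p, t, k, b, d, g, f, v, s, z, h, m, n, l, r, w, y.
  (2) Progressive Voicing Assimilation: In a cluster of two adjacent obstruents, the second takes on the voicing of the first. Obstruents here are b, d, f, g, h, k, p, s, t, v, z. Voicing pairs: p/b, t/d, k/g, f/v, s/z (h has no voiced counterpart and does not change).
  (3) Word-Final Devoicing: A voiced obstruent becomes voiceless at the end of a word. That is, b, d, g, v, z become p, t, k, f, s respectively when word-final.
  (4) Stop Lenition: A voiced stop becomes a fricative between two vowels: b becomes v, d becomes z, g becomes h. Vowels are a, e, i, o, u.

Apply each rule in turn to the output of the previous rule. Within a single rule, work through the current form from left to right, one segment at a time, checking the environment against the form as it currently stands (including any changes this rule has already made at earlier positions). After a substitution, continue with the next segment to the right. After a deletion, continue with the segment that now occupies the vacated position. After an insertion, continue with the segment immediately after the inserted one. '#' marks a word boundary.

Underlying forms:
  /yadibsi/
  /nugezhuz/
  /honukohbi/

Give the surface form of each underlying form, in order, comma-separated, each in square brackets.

[yazibzi], [nuhezhus], [honukohpi]

/yadibsi/:
  (1) Cluster Reduction: no change — [yadibsi]
  (2) Progressive Voicing Assimilation: [yadibsi] → [yadibzi]
  (3) Word-Final Devoicing: no change — [yadibzi]
  (4) Stop Lenition: [yadibzi] → [yazibzi]
/nugezhuz/:
  (1) Cluster Reduction: no change — [nugezhuz]
  (2) Progressive Voicing Assimilation: no change — [nugezhuz]
  (3) Word-Final Devoicing: [nugezhuz] → [nugezhus]
  (4) Stop Lenition: [nugezhus] → [nuhezhus]
/honukohbi/:
  (1) Cluster Reduction: no change — [honukohbi]
  (2) Progressive Voicing Assimilation: [honukohbi] → [honukohpi]
  (3) Word-Final Devoicing: no change — [honukohpi]
  (4) Stop Lenition: no change — [honukohpi]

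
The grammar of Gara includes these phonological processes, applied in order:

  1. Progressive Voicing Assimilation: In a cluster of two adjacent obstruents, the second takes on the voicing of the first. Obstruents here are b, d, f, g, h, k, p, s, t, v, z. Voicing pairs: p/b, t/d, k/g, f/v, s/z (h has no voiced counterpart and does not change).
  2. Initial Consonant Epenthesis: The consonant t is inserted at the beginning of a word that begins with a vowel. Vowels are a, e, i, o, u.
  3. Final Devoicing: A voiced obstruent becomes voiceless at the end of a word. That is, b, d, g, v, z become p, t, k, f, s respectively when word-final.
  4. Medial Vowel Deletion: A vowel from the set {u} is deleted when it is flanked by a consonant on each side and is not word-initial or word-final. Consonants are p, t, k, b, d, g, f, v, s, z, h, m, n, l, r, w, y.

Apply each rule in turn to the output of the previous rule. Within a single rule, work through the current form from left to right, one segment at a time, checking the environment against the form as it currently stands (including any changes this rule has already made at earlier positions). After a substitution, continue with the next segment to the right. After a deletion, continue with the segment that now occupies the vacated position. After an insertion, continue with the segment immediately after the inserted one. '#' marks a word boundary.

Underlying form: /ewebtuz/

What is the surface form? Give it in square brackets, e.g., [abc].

1 Progressive Voicing Assimilation: [ewebtuz] → [ewebduz]
2 Initial Consonant Epenthesis: [ewebduz] → [tewebduz]
3 Final Devoicing: [tewebduz] → [tewebdus]
4 Medial Vowel Deletion: [tewebdus] → [tewebds]

[tewebds]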